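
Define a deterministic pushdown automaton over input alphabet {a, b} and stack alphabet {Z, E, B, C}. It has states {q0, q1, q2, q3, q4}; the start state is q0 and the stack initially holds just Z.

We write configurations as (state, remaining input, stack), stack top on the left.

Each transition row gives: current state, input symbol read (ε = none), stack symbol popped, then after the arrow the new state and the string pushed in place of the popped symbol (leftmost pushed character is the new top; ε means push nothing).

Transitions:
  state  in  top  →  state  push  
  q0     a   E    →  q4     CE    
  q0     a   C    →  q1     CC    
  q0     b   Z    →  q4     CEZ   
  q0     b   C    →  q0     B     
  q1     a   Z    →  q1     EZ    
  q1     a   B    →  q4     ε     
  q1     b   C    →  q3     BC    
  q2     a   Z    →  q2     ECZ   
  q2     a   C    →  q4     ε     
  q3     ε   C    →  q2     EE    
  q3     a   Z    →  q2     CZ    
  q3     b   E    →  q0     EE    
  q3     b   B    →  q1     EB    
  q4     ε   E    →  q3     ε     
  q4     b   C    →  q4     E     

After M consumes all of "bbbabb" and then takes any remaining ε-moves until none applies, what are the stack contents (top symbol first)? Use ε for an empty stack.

(q0, bbbabb, Z)
  read b, top Z: go to q4, push CEZ → (q4, bbabb, CEZ)
  read b, top C: go to q4, push E → (q4, babb, EEZ)
  ε-move, top E: go to q3, push ε → (q3, babb, EZ)
  read b, top E: go to q0, push EE → (q0, abb, EEZ)
  read a, top E: go to q4, push CE → (q4, bb, CEEZ)
  read b, top C: go to q4, push E → (q4, b, EEEZ)
  ε-move, top E: go to q3, push ε → (q3, b, EEZ)
  read b, top E: go to q0, push EE → (q0, ε, EEEZ)
All input consumed in state q0 with stack EEEZ.

EEEZ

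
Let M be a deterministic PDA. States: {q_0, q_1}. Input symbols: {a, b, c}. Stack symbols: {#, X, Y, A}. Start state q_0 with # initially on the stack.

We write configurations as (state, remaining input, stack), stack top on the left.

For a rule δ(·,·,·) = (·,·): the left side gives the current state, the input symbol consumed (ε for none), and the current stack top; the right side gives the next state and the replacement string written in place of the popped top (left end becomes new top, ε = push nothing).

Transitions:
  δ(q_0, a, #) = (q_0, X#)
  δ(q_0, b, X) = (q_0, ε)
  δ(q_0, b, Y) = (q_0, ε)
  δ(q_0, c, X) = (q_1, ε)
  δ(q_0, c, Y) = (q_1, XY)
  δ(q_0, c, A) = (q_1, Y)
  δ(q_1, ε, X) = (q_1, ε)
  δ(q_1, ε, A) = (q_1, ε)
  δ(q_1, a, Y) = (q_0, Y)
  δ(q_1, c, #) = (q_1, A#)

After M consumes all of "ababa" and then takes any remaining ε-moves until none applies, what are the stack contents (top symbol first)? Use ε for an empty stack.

(q_0, ababa, #) ⊢ (q_0, baba, X#) ⊢ (q_0, aba, #) ⊢ (q_0, ba, X#) ⊢ (q_0, a, #) ⊢ (q_0, ε, X#)
All input consumed in state q_0 with stack X#.

X#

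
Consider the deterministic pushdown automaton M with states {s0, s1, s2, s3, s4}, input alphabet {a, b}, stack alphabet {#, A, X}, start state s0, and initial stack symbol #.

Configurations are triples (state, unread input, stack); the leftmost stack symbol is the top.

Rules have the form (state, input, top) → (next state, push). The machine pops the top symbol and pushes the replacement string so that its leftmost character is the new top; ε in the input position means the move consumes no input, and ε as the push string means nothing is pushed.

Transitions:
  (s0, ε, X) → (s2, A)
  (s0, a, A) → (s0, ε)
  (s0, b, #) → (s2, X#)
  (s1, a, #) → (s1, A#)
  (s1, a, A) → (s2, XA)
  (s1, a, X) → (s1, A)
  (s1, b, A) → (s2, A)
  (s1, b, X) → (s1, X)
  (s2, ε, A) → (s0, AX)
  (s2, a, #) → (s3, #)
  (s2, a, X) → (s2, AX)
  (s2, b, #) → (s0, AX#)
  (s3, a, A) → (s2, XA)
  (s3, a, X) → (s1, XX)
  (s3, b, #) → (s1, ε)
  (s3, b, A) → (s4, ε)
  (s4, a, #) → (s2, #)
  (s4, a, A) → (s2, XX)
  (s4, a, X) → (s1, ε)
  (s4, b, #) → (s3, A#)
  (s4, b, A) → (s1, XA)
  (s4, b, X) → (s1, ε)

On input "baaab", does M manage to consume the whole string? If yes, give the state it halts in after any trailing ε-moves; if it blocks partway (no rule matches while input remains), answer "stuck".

stuck

(s0, baaab, #)
  read b, top #: go to s2, push X# → (s2, aaab, X#)
  read a, top X: go to s2, push AX → (s2, aab, AX#)
  ε-move, top A: go to s0, push AX → (s0, aab, AXX#)
  read a, top A: go to s0, push ε → (s0, ab, XX#)
  ε-move, top X: go to s2, push A → (s2, ab, AX#)
  ε-move, top A: go to s0, push AX → (s0, ab, AXX#)
  read a, top A: go to s0, push ε → (s0, b, XX#)
  ε-move, top X: go to s2, push A → (s2, b, AX#)
  ε-move, top A: go to s0, push AX → (s0, b, AXX#)
No transition for (s0, b, top A); M blocks with input b remaining.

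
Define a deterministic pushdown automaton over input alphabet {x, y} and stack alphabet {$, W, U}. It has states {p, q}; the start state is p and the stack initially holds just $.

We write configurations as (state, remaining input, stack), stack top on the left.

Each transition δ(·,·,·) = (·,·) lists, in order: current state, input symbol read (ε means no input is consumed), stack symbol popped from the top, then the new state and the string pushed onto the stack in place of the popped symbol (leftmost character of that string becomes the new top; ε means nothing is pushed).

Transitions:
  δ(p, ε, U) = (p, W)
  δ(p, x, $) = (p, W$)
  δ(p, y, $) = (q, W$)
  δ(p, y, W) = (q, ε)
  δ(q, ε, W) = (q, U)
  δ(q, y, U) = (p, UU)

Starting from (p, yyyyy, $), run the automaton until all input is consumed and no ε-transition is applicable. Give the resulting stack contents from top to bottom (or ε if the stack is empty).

(p, yyyyy, $)
  read y, top $: go to q, push W$ → (q, yyyy, W$)
  ε-move, top W: go to q, push U → (q, yyyy, U$)
  read y, top U: go to p, push UU → (p, yyy, UU$)
  ε-move, top U: go to p, push W → (p, yyy, WU$)
  read y, top W: go to q, push ε → (q, yy, U$)
  read y, top U: go to p, push UU → (p, y, UU$)
  ε-move, top U: go to p, push W → (p, y, WU$)
  read y, top W: go to q, push ε → (q, ε, U$)
All input consumed in state q with stack U$.

U$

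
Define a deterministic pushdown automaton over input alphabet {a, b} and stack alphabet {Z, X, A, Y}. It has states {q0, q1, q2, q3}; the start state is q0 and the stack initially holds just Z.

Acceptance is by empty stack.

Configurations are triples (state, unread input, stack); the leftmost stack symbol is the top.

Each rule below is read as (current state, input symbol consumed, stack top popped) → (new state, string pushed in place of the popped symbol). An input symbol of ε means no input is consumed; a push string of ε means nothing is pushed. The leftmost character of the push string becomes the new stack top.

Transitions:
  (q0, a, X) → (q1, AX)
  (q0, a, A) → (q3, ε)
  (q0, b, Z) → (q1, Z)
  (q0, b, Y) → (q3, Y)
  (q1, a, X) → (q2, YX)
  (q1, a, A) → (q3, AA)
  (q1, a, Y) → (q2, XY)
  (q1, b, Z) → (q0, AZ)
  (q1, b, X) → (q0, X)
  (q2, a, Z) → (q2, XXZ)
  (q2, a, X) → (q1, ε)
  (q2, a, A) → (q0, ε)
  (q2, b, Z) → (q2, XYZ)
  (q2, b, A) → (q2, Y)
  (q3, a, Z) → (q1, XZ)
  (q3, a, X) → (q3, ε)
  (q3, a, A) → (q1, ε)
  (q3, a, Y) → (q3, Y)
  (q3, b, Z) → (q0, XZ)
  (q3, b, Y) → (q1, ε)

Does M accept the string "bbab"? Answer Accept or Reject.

Reject

(q0, bbab, Z) ⊢ (q1, bab, Z) ⊢ (q0, ab, AZ) ⊢ (q3, b, Z) ⊢ (q0, ε, XZ)
All input consumed; stack is XZ, not empty, and no further ε-move applies.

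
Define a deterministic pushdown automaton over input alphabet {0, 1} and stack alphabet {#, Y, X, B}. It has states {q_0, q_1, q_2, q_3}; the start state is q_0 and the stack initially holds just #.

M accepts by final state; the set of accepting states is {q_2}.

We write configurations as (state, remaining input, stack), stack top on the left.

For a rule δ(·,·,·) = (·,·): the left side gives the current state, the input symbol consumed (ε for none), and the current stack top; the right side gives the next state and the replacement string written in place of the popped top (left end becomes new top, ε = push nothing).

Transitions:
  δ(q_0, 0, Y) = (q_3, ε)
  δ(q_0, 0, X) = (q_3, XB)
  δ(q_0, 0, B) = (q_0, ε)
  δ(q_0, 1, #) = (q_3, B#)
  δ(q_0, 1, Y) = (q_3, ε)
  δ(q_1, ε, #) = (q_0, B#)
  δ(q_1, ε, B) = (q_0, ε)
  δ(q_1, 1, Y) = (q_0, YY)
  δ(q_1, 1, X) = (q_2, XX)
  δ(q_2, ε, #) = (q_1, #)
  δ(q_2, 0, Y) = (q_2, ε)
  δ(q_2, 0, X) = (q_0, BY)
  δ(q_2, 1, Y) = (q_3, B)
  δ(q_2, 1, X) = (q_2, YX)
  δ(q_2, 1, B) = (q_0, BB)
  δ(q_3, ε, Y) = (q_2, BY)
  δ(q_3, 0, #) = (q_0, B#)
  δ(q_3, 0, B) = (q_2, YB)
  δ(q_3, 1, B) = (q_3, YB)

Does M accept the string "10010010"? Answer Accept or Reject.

(q_0, 10010010, #)
  read 1, top #: go to q_3, push B# → (q_3, 0010010, B#)
  read 0, top B: go to q_2, push YB → (q_2, 010010, YB#)
  read 0, top Y: go to q_2, push ε → (q_2, 10010, B#)
  read 1, top B: go to q_0, push BB → (q_0, 0010, BB#)
  read 0, top B: go to q_0, push ε → (q_0, 010, B#)
  read 0, top B: go to q_0, push ε → (q_0, 10, #)
  read 1, top #: go to q_3, push B# → (q_3, 0, B#)
  read 0, top B: go to q_2, push YB → (q_2, ε, YB#)
All input consumed; state q_2 ∈ F.

Accept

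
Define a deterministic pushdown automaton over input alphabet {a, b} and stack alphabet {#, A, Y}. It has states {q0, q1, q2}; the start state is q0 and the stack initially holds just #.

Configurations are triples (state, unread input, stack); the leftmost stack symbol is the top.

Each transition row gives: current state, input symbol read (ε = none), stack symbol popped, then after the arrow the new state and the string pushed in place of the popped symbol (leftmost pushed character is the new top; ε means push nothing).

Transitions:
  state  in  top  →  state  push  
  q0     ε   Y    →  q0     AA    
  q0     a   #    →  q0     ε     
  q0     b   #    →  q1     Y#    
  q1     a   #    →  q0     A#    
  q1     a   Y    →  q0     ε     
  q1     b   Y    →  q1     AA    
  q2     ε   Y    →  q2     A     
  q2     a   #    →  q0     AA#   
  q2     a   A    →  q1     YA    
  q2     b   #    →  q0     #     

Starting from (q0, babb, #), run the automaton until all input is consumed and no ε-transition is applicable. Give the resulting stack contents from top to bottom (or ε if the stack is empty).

AA#

(q0, babb, #) ⊢ (q1, abb, Y#) ⊢ (q0, bb, #) ⊢ (q1, b, Y#) ⊢ (q1, ε, AA#)
All input consumed in state q1 with stack AA#.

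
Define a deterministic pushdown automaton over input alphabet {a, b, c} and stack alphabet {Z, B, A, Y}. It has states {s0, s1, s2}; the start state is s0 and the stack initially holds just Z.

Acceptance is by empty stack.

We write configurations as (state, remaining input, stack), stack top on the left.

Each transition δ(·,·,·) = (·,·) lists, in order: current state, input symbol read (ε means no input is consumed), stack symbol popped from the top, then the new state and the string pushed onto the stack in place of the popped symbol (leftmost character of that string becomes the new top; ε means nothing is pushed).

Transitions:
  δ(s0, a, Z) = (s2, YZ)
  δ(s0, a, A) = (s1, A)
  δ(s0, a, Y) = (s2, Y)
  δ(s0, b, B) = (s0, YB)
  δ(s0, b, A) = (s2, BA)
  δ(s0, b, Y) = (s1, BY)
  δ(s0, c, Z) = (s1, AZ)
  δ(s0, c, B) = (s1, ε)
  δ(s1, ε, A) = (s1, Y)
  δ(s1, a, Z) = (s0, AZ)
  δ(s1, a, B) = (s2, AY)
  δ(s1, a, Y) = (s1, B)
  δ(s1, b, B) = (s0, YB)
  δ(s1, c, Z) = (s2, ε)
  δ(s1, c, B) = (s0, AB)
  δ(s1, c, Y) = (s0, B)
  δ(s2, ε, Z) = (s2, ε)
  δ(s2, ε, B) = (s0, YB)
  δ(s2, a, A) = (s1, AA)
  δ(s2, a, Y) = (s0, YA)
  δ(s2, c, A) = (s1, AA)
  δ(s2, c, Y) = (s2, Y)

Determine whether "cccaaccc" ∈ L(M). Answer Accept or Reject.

(s0, cccaaccc, Z) ⊢ (s1, ccaaccc, AZ) ⊢ (s1, ccaaccc, YZ) ⊢ (s0, caaccc, BZ) ⊢ (s1, aaccc, Z) ⊢ (s0, accc, AZ) ⊢ (s1, ccc, AZ) ⊢ (s1, ccc, YZ) ⊢ (s0, cc, BZ) ⊢ (s1, c, Z) ⊢ (s2, ε, ε)
All input consumed and the stack is empty.

Accept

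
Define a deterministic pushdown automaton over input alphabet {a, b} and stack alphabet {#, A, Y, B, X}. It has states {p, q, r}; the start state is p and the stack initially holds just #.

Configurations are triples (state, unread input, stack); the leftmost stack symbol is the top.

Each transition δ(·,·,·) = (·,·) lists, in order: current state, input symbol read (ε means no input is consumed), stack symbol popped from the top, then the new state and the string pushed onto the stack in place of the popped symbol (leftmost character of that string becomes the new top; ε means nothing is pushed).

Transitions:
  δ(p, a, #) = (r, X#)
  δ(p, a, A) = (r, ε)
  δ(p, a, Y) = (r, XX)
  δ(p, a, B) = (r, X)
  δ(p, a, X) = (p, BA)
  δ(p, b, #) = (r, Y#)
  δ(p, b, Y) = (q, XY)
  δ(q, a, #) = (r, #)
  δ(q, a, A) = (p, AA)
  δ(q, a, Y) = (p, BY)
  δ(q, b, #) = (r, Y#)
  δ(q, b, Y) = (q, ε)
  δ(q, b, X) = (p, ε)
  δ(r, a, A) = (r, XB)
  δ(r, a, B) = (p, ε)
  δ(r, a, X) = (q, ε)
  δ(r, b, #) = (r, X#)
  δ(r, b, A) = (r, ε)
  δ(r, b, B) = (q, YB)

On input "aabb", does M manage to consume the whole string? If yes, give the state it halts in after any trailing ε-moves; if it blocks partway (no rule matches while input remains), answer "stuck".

(p, aabb, #)
  read a, top #: go to r, push X# → (r, abb, X#)
  read a, top X: go to q, push ε → (q, bb, #)
  read b, top #: go to r, push Y# → (r, b, Y#)
No transition for (r, b, top Y); M blocks with input b remaining.

stuck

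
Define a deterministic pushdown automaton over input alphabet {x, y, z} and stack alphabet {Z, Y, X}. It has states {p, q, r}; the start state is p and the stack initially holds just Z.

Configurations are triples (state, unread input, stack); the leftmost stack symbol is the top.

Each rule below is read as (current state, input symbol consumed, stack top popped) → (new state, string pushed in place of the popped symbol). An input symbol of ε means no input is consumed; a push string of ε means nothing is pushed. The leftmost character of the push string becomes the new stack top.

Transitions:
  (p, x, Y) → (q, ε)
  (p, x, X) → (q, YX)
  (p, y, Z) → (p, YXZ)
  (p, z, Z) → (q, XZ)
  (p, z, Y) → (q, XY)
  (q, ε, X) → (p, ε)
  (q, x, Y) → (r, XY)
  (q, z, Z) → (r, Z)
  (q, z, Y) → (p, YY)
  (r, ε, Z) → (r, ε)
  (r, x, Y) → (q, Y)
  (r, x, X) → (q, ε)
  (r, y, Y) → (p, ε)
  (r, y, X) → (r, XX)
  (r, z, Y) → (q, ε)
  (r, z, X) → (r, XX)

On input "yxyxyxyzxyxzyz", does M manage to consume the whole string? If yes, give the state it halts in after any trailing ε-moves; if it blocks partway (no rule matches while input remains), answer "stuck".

(p, yxyxyxyzxyxzyz, Z)
  read y, top Z: go to p, push YXZ → (p, xyxyxyzxyxzyz, YXZ)
  read x, top Y: go to q, push ε → (q, yxyxyzxyxzyz, XZ)
  ε-move, top X: go to p, push ε → (p, yxyxyzxyxzyz, Z)
  read y, top Z: go to p, push YXZ → (p, xyxyzxyxzyz, YXZ)
  read x, top Y: go to q, push ε → (q, yxyzxyxzyz, XZ)
  ε-move, top X: go to p, push ε → (p, yxyzxyxzyz, Z)
  read y, top Z: go to p, push YXZ → (p, xyzxyxzyz, YXZ)
  read x, top Y: go to q, push ε → (q, yzxyxzyz, XZ)
  ε-move, top X: go to p, push ε → (p, yzxyxzyz, Z)
  read y, top Z: go to p, push YXZ → (p, zxyxzyz, YXZ)
  read z, top Y: go to q, push XY → (q, xyxzyz, XYXZ)
  ε-move, top X: go to p, push ε → (p, xyxzyz, YXZ)
  read x, top Y: go to q, push ε → (q, yxzyz, XZ)
  ε-move, top X: go to p, push ε → (p, yxzyz, Z)
  read y, top Z: go to p, push YXZ → (p, xzyz, YXZ)
  read x, top Y: go to q, push ε → (q, zyz, XZ)
  ε-move, top X: go to p, push ε → (p, zyz, Z)
  read z, top Z: go to q, push XZ → (q, yz, XZ)
  ε-move, top X: go to p, push ε → (p, yz, Z)
  read y, top Z: go to p, push YXZ → (p, z, YXZ)
  read z, top Y: go to q, push XY → (q, ε, XYXZ)
  ε-move, top X: go to p, push ε → (p, ε, YXZ)
All input consumed; M is in state p.

p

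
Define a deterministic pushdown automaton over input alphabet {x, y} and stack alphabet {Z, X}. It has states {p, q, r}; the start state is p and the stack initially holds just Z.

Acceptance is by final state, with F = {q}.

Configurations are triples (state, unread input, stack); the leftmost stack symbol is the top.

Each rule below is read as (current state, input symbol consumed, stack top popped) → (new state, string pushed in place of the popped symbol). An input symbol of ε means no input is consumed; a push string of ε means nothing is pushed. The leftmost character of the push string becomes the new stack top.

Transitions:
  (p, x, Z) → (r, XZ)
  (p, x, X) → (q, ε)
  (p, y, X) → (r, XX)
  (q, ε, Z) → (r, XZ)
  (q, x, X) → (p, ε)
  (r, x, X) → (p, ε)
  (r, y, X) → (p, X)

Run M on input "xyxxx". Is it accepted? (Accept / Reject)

(p, xyxxx, Z)
  read x, top Z: go to r, push XZ → (r, yxxx, XZ)
  read y, top X: go to p, push X → (p, xxx, XZ)
  read x, top X: go to q, push ε → (q, xx, Z)
  ε-move, top Z: go to r, push XZ → (r, xx, XZ)
  read x, top X: go to p, push ε → (p, x, Z)
  read x, top Z: go to r, push XZ → (r, ε, XZ)
All input consumed; state r ∉ F and no further ε-move applies.

Reject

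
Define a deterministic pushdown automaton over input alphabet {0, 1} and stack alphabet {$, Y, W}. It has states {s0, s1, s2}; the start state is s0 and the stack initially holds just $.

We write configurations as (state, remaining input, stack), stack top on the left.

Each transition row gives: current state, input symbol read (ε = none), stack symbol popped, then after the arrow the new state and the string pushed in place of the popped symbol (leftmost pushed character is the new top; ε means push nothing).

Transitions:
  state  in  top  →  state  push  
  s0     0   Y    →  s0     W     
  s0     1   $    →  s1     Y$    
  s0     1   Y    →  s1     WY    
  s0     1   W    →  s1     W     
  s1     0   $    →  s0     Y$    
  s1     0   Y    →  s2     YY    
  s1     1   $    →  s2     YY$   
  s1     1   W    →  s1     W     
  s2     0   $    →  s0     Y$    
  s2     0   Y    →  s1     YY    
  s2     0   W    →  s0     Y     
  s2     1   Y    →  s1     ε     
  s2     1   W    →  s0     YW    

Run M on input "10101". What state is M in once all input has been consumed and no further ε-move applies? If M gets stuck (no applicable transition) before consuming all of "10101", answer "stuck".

(s0, 10101, $)
  read 1, top $: go to s1, push Y$ → (s1, 0101, Y$)
  read 0, top Y: go to s2, push YY → (s2, 101, YY$)
  read 1, top Y: go to s1, push ε → (s1, 01, Y$)
  read 0, top Y: go to s2, push YY → (s2, 1, YY$)
  read 1, top Y: go to s1, push ε → (s1, ε, Y$)
All input consumed; M is in state s1.

s1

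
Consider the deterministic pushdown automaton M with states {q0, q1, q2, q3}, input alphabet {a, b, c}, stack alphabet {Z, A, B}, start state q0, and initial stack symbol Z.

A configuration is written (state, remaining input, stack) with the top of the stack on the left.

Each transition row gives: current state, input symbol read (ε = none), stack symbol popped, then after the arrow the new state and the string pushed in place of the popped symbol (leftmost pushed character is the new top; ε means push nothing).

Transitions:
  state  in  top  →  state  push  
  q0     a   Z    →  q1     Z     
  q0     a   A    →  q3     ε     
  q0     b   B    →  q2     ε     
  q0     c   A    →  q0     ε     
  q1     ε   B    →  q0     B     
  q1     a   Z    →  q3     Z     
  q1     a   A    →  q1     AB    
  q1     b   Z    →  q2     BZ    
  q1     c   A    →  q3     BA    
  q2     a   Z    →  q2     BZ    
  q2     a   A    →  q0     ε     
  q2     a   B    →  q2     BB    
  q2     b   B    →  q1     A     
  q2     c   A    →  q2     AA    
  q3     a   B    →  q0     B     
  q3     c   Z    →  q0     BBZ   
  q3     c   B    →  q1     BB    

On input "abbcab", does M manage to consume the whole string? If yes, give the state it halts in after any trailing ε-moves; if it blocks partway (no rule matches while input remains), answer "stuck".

q2

(q0, abbcab, Z) ⊢ (q1, bbcab, Z) ⊢ (q2, bcab, BZ) ⊢ (q1, cab, AZ) ⊢ (q3, ab, BAZ) ⊢ (q0, b, BAZ) ⊢ (q2, ε, AZ)
All input consumed; M is in state q2.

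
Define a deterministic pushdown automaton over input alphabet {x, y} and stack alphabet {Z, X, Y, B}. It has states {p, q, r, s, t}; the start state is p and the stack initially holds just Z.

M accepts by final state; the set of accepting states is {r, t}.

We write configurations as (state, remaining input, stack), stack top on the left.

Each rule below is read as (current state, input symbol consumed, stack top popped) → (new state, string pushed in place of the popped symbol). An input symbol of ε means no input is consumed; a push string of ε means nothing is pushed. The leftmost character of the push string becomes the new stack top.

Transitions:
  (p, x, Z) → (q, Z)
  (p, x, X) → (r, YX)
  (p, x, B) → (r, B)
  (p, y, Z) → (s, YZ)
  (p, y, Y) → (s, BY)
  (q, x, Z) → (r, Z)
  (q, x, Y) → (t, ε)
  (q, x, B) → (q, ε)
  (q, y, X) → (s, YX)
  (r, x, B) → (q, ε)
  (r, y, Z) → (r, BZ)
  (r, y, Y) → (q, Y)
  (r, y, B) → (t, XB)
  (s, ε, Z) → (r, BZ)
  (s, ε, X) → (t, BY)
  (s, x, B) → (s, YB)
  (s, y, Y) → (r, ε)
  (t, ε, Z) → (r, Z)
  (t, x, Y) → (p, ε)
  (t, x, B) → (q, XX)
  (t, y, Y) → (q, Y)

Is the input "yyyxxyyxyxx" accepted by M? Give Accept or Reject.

Reject

(p, yyyxxyyxyxx, Z)
  read y, top Z: go to s, push YZ → (s, yyxxyyxyxx, YZ)
  read y, top Y: go to r, push ε → (r, yxxyyxyxx, Z)
  read y, top Z: go to r, push BZ → (r, xxyyxyxx, BZ)
  read x, top B: go to q, push ε → (q, xyyxyxx, Z)
  read x, top Z: go to r, push Z → (r, yyxyxx, Z)
  read y, top Z: go to r, push BZ → (r, yxyxx, BZ)
  read y, top B: go to t, push XB → (t, xyxx, XBZ)
No transition applies at (t, xyxx, XBZ); input not fully consumed.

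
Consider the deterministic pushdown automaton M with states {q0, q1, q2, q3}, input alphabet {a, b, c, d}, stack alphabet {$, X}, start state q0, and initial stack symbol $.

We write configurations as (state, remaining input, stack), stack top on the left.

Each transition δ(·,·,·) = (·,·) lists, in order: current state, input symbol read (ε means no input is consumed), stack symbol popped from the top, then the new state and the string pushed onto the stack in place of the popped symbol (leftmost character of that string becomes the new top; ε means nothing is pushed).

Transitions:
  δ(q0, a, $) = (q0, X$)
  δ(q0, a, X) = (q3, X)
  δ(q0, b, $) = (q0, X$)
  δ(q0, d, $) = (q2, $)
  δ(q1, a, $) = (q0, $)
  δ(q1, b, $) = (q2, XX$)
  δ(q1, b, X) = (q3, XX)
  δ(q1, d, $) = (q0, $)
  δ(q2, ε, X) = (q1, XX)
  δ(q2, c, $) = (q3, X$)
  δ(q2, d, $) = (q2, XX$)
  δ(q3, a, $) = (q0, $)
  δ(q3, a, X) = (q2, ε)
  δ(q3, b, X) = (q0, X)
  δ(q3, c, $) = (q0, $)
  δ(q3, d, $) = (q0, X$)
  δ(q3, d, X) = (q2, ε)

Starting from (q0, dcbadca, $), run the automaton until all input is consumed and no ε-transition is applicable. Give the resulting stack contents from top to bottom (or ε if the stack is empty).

$

(q0, dcbadca, $)
  read d, top $: go to q2, push $ → (q2, cbadca, $)
  read c, top $: go to q3, push X$ → (q3, badca, X$)
  read b, top X: go to q0, push X → (q0, adca, X$)
  read a, top X: go to q3, push X → (q3, dca, X$)
  read d, top X: go to q2, push ε → (q2, ca, $)
  read c, top $: go to q3, push X$ → (q3, a, X$)
  read a, top X: go to q2, push ε → (q2, ε, $)
All input consumed in state q2 with stack $.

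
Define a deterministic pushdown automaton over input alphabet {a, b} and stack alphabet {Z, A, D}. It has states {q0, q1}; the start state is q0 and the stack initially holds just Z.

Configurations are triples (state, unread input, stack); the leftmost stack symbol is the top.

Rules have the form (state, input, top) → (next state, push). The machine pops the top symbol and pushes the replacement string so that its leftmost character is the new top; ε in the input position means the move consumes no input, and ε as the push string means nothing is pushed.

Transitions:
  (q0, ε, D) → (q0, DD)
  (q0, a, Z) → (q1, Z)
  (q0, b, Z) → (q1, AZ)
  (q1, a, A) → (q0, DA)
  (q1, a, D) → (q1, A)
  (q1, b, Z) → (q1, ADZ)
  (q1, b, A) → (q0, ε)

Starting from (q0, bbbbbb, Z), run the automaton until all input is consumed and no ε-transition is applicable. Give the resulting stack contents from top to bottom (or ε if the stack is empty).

(q0, bbbbbb, Z) ⊢ (q1, bbbbb, AZ) ⊢ (q0, bbbb, Z) ⊢ (q1, bbb, AZ) ⊢ (q0, bb, Z) ⊢ (q1, b, AZ) ⊢ (q0, ε, Z)
All input consumed in state q0 with stack Z.

Z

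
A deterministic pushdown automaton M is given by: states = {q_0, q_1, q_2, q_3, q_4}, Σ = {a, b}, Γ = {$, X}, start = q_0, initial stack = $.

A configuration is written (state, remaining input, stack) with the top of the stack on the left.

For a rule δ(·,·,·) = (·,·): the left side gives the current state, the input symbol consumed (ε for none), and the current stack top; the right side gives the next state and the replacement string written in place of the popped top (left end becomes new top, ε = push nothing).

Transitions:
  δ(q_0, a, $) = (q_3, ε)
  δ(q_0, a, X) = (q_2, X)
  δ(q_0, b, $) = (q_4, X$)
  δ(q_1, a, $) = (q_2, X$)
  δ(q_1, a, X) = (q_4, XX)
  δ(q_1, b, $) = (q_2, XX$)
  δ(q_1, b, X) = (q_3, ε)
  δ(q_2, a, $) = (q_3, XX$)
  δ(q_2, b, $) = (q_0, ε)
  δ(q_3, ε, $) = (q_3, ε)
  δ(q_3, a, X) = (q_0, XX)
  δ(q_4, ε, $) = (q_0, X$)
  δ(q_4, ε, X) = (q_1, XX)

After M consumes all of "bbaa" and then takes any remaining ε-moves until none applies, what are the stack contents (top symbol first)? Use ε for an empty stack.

XX$

(q_0, bbaa, $)
  read b, top $: go to q_4, push X$ → (q_4, baa, X$)
  ε-move, top X: go to q_1, push XX → (q_1, baa, XX$)
  read b, top X: go to q_3, push ε → (q_3, aa, X$)
  read a, top X: go to q_0, push XX → (q_0, a, XX$)
  read a, top X: go to q_2, push X → (q_2, ε, XX$)
All input consumed in state q_2 with stack XX$.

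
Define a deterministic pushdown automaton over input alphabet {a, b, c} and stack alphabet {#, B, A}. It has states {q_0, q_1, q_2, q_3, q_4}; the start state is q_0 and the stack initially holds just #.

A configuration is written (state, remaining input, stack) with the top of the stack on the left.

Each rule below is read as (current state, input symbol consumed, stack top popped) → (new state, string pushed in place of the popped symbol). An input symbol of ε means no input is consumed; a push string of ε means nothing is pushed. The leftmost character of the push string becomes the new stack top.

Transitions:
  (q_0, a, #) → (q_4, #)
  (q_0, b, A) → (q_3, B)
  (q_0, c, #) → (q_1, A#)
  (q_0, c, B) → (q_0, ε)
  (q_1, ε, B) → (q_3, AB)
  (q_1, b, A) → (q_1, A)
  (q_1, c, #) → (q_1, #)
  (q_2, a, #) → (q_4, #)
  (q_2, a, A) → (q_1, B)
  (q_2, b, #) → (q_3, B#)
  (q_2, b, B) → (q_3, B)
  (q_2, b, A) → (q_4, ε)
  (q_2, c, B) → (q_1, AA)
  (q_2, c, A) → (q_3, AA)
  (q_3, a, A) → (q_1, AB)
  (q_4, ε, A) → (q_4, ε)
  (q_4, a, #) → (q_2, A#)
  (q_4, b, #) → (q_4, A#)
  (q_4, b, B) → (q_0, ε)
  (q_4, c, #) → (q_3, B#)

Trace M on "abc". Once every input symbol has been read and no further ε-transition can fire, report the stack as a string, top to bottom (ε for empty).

B#

(q_0, abc, #)
  read a, top #: go to q_4, push # → (q_4, bc, #)
  read b, top #: go to q_4, push A# → (q_4, c, A#)
  ε-move, top A: go to q_4, push ε → (q_4, c, #)
  read c, top #: go to q_3, push B# → (q_3, ε, B#)
All input consumed in state q_3 with stack B#.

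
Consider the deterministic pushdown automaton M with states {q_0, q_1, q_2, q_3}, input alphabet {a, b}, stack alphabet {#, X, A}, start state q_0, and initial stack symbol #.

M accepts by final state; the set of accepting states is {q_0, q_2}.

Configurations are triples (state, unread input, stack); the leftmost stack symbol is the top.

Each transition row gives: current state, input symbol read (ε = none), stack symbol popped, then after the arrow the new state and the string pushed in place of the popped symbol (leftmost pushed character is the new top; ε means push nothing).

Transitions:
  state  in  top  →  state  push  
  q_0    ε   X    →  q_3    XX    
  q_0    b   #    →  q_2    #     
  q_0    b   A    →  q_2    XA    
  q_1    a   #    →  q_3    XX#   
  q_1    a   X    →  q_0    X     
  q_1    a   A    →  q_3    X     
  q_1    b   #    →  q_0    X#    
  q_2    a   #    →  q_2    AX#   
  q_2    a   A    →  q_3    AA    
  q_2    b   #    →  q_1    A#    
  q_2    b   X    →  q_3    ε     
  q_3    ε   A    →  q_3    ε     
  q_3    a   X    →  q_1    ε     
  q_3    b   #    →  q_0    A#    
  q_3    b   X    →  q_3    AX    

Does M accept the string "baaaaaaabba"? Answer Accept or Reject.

(q_0, baaaaaaabba, #)
  read b, top #: go to q_2, push # → (q_2, aaaaaaabba, #)
  read a, top #: go to q_2, push AX# → (q_2, aaaaaabba, AX#)
  read a, top A: go to q_3, push AA → (q_3, aaaaabba, AAX#)
  ε-move, top A: go to q_3, push ε → (q_3, aaaaabba, AX#)
  ε-move, top A: go to q_3, push ε → (q_3, aaaaabba, X#)
  read a, top X: go to q_1, push ε → (q_1, aaaabba, #)
  read a, top #: go to q_3, push XX# → (q_3, aaabba, XX#)
  read a, top X: go to q_1, push ε → (q_1, aabba, X#)
  read a, top X: go to q_0, push X → (q_0, abba, X#)
  ε-move, top X: go to q_3, push XX → (q_3, abba, XX#)
  read a, top X: go to q_1, push ε → (q_1, bba, X#)
No transition applies at (q_1, bba, X#); input not fully consumed.

Reject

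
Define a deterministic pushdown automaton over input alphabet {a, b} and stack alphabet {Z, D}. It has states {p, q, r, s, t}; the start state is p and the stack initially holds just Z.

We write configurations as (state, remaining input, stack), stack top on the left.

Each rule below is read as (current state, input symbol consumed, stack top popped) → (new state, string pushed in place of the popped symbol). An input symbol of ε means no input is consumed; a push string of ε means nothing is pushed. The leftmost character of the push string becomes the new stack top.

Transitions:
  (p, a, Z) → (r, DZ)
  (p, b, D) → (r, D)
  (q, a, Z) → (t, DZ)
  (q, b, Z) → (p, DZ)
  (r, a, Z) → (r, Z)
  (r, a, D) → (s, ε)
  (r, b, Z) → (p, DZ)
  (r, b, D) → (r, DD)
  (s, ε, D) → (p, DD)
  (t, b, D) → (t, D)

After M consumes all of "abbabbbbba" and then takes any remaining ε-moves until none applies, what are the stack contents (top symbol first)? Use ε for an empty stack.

DDDDDDDZ

(p, abbabbbbba, Z) ⊢ (r, bbabbbbba, DZ) ⊢ (r, babbbbba, DDZ) ⊢ (r, abbbbba, DDDZ) ⊢ (s, bbbbba, DDZ) ⊢ (p, bbbbba, DDDZ) ⊢ (r, bbbba, DDDZ) ⊢ (r, bbba, DDDDZ) ⊢ (r, bba, DDDDDZ) ⊢ (r, ba, DDDDDDZ) ⊢ (r, a, DDDDDDDZ) ⊢ (s, ε, DDDDDDZ) ⊢ (p, ε, DDDDDDDZ)
All input consumed in state p with stack DDDDDDDZ.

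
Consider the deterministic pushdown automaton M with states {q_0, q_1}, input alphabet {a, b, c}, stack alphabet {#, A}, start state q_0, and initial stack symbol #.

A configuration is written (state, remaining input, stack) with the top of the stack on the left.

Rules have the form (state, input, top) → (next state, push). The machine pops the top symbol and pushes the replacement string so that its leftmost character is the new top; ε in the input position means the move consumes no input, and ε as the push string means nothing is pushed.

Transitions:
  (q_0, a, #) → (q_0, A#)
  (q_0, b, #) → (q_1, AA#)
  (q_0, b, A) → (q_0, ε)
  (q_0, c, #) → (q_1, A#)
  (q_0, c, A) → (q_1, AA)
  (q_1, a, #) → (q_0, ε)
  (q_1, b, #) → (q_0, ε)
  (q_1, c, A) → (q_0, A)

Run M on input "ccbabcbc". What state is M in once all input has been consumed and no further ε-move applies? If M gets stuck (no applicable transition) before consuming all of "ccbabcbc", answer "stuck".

stuck

(q_0, ccbabcbc, #)
  read c, top #: go to q_1, push A# → (q_1, cbabcbc, A#)
  read c, top A: go to q_0, push A → (q_0, babcbc, A#)
  read b, top A: go to q_0, push ε → (q_0, abcbc, #)
  read a, top #: go to q_0, push A# → (q_0, bcbc, A#)
  read b, top A: go to q_0, push ε → (q_0, cbc, #)
  read c, top #: go to q_1, push A# → (q_1, bc, A#)
No transition for (q_1, b, top A); M blocks with input bc remaining.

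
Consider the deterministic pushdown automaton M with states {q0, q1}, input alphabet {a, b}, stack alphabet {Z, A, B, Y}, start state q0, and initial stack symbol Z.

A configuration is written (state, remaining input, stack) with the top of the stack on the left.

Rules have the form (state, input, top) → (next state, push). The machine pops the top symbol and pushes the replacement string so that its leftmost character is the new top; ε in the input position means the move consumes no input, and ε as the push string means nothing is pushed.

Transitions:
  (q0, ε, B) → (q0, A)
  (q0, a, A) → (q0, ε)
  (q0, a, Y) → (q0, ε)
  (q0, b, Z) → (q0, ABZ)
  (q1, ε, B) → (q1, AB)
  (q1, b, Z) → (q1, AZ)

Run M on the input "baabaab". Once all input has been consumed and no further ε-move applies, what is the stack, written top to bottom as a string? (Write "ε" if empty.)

(q0, baabaab, Z)
  read b, top Z: go to q0, push ABZ → (q0, aabaab, ABZ)
  read a, top A: go to q0, push ε → (q0, abaab, BZ)
  ε-move, top B: go to q0, push A → (q0, abaab, AZ)
  read a, top A: go to q0, push ε → (q0, baab, Z)
  read b, top Z: go to q0, push ABZ → (q0, aab, ABZ)
  read a, top A: go to q0, push ε → (q0, ab, BZ)
  ε-move, top B: go to q0, push A → (q0, ab, AZ)
  read a, top A: go to q0, push ε → (q0, b, Z)
  read b, top Z: go to q0, push ABZ → (q0, ε, ABZ)
All input consumed in state q0 with stack ABZ.

ABZ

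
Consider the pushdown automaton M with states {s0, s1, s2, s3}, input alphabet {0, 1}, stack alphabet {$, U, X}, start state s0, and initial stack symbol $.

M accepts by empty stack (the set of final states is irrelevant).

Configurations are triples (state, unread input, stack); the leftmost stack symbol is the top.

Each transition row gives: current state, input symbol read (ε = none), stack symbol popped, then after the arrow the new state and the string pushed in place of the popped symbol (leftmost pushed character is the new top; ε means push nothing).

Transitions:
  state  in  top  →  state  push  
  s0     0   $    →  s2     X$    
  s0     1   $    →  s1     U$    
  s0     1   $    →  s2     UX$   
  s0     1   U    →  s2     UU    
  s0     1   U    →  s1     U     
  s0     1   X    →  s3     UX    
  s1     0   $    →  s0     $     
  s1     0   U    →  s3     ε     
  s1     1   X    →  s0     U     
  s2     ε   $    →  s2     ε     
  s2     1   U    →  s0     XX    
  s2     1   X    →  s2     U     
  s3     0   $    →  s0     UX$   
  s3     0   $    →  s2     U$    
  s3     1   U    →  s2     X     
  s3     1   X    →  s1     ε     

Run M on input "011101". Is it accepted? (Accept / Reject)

Reject

No computation consumes all input and empties the stack.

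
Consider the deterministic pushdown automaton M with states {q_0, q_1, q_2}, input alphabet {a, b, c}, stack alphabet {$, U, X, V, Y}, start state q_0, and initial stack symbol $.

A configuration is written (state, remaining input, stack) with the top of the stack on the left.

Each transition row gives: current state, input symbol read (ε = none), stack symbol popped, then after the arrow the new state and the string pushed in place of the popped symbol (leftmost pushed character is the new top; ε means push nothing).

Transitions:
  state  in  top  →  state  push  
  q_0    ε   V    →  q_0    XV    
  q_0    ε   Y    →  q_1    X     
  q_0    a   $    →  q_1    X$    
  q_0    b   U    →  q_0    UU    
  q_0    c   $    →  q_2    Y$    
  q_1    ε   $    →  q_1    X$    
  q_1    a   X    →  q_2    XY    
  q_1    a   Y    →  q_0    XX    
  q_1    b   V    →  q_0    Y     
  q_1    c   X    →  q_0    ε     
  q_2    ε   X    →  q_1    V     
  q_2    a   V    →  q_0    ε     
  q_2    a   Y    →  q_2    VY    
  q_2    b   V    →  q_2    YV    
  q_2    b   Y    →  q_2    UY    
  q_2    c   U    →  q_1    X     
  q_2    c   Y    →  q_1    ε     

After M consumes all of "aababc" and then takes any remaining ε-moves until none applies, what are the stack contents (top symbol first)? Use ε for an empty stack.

(q_0, aababc, $) ⊢ (q_1, ababc, X$) ⊢ (q_2, babc, XY$) ⊢ (q_1, babc, VY$) ⊢ (q_0, abc, YY$) ⊢ (q_1, abc, XY$) ⊢ (q_2, bc, XYY$) ⊢ (q_1, bc, VYY$) ⊢ (q_0, c, YYY$) ⊢ (q_1, c, XYY$) ⊢ (q_0, ε, YY$) ⊢ (q_1, ε, XY$)
All input consumed in state q_1 with stack XY$.

XY$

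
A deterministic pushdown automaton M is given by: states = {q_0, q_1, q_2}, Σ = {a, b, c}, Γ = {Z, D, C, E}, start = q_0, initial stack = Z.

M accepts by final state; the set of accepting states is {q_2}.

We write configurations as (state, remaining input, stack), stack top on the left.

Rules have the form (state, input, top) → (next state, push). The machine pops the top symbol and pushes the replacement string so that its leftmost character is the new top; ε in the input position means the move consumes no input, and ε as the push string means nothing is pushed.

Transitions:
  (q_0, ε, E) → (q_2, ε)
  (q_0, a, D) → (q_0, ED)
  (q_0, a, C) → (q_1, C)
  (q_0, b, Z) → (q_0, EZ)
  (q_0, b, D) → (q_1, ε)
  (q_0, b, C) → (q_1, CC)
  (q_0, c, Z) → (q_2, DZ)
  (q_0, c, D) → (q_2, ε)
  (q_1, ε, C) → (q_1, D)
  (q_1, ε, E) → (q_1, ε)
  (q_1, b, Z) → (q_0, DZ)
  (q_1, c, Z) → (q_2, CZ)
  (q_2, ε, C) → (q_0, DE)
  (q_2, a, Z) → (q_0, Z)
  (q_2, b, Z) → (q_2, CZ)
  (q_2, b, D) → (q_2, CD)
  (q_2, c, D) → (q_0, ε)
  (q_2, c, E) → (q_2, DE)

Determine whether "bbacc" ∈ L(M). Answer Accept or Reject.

(q_0, bbacc, Z) ⊢ (q_0, bacc, EZ) ⊢ (q_2, bacc, Z) ⊢ (q_2, acc, CZ) ⊢ (q_0, acc, DEZ) ⊢ (q_0, cc, EDEZ) ⊢ (q_2, cc, DEZ) ⊢ (q_0, c, EZ) ⊢ (q_2, c, Z)
No transition applies at (q_2, c, Z); input not fully consumed.

Reject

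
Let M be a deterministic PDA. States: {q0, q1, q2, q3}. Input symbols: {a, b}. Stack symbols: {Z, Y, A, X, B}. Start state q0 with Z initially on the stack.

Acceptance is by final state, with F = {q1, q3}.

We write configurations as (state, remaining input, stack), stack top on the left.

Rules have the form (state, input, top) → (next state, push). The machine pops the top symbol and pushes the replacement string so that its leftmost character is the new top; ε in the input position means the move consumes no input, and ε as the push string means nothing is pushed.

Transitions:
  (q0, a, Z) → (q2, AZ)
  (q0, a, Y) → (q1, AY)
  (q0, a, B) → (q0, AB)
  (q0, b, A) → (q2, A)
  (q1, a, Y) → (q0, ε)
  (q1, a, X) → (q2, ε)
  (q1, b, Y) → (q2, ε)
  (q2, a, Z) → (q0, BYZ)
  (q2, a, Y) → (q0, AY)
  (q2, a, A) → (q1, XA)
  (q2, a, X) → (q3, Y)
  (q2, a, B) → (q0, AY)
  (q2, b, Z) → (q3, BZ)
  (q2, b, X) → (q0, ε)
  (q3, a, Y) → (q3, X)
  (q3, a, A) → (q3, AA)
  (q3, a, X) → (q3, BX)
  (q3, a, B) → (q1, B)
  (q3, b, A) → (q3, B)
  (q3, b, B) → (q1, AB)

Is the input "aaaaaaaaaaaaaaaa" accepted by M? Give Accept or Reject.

(q0, aaaaaaaaaaaaaaaa, Z) ⊢ (q2, aaaaaaaaaaaaaaa, AZ) ⊢ (q1, aaaaaaaaaaaaaa, XAZ) ⊢ (q2, aaaaaaaaaaaaa, AZ) ⊢ (q1, aaaaaaaaaaaa, XAZ) ⊢ (q2, aaaaaaaaaaa, AZ) ⊢ (q1, aaaaaaaaaa, XAZ) ⊢ (q2, aaaaaaaaa, AZ) ⊢ (q1, aaaaaaaa, XAZ) ⊢ (q2, aaaaaaa, AZ) ⊢ (q1, aaaaaa, XAZ) ⊢ (q2, aaaaa, AZ) ⊢ (q1, aaaa, XAZ) ⊢ (q2, aaa, AZ) ⊢ (q1, aa, XAZ) ⊢ (q2, a, AZ) ⊢ (q1, ε, XAZ)
All input consumed; state q1 ∈ F.

Accept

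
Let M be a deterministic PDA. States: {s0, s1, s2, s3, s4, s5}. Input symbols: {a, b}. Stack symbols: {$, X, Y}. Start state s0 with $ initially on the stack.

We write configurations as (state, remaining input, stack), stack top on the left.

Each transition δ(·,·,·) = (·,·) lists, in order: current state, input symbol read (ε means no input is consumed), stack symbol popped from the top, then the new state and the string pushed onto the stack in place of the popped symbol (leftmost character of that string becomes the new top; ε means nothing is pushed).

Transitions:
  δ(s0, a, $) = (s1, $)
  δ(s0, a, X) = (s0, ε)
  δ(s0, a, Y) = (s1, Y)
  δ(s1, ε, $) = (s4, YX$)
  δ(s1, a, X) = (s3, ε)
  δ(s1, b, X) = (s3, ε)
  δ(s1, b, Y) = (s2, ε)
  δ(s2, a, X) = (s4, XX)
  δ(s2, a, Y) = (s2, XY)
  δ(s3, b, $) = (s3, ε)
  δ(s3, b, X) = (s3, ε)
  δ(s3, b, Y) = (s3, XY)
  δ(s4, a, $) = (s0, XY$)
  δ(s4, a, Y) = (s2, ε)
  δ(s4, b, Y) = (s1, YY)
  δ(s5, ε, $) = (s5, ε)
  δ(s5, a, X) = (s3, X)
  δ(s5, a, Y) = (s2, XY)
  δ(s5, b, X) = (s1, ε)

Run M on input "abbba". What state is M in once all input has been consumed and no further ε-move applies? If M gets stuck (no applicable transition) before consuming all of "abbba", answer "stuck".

stuck

(s0, abbba, $)
  read a, top $: go to s1, push $ → (s1, bbba, $)
  ε-move, top $: go to s4, push YX$ → (s4, bbba, YX$)
  read b, top Y: go to s1, push YY → (s1, bba, YYX$)
  read b, top Y: go to s2, push ε → (s2, ba, YX$)
No transition for (s2, b, top Y); M blocks with input ba remaining.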